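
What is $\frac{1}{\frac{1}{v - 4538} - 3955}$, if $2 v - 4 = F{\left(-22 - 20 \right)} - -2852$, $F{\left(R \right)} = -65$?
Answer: $- \frac{6285}{24857177} \approx -0.00025284$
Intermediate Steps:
$v = \frac{2791}{2}$ ($v = 2 + \frac{-65 - -2852}{2} = 2 + \frac{-65 + 2852}{2} = 2 + \frac{1}{2} \cdot 2787 = 2 + \frac{2787}{2} = \frac{2791}{2} \approx 1395.5$)
$\frac{1}{\frac{1}{v - 4538} - 3955} = \frac{1}{\frac{1}{\frac{2791}{2} - 4538} - 3955} = \frac{1}{\frac{1}{- \frac{6285}{2}} - 3955} = \frac{1}{- \frac{2}{6285} - 3955} = \frac{1}{- \frac{24857177}{6285}} = - \frac{6285}{24857177}$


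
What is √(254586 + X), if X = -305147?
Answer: I*√50561 ≈ 224.86*I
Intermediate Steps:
√(254586 + X) = √(254586 - 305147) = √(-50561) = I*√50561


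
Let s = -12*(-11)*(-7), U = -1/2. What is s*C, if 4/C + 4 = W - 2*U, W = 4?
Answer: -3696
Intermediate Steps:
U = -1/2 (U = -1*1/2 = -1/2 ≈ -0.50000)
s = -924 (s = 132*(-7) = -924)
C = 4 (C = 4/(-4 + (4 - 2*(-1/2))) = 4/(-4 + (4 + 1)) = 4/(-4 + 5) = 4/1 = 4*1 = 4)
s*C = -924*4 = -3696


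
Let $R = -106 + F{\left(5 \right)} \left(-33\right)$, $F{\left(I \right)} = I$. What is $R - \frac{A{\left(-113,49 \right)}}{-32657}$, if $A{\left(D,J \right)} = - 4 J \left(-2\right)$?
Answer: $- \frac{8849655}{32657} \approx -270.99$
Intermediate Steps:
$A{\left(D,J \right)} = 8 J$
$R = -271$ ($R = -106 + 5 \left(-33\right) = -106 - 165 = -271$)
$R - \frac{A{\left(-113,49 \right)}}{-32657} = -271 - \frac{8 \cdot 49}{-32657} = -271 - 392 \left(- \frac{1}{32657}\right) = -271 - - \frac{392}{32657} = -271 + \frac{392}{32657} = - \frac{8849655}{32657}$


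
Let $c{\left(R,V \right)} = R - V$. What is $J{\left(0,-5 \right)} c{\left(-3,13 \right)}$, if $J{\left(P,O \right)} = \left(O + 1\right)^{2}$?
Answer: $-256$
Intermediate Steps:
$J{\left(P,O \right)} = \left(1 + O\right)^{2}$
$J{\left(0,-5 \right)} c{\left(-3,13 \right)} = \left(1 - 5\right)^{2} \left(-3 - 13\right) = \left(-4\right)^{2} \left(-3 - 13\right) = 16 \left(-16\right) = -256$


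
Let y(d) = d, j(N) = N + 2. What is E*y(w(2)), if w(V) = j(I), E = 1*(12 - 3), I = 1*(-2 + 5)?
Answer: 45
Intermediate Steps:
I = 3 (I = 1*3 = 3)
E = 9 (E = 1*9 = 9)
j(N) = 2 + N
w(V) = 5 (w(V) = 2 + 3 = 5)
E*y(w(2)) = 9*5 = 45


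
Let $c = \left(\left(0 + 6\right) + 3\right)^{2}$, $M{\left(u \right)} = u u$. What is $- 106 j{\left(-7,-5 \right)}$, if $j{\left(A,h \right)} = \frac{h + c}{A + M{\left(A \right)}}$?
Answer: $- \frac{4028}{21} \approx -191.81$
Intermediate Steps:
$M{\left(u \right)} = u^{2}$
$c = 81$ ($c = \left(6 + 3\right)^{2} = 9^{2} = 81$)
$j{\left(A,h \right)} = \frac{81 + h}{A + A^{2}}$ ($j{\left(A,h \right)} = \frac{h + 81}{A + A^{2}} = \frac{81 + h}{A + A^{2}}$)
$- 106 j{\left(-7,-5 \right)} = - 106 \frac{81 - 5}{\left(-7\right) \left(1 - 7\right)} = - 106 \left(\left(- \frac{1}{7}\right) \frac{1}{-6} \cdot 76\right) = - 106 \left(\left(- \frac{1}{7}\right) \left(- \frac{1}{6}\right) 76\right) = \left(-106\right) \frac{38}{21} = - \frac{4028}{21}$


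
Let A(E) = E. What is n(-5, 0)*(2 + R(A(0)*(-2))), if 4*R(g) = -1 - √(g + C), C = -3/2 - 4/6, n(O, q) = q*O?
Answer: 0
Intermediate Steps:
n(O, q) = O*q
C = -13/6 (C = -3*½ - 4*⅙ = -3/2 - ⅔ = -13/6 ≈ -2.1667)
R(g) = -¼ - √(-13/6 + g)/4 (R(g) = (-1 - √(g - 13/6))/4 = (-1 - √(-13/6 + g))/4 = -¼ - √(-13/6 + g)/4)
n(-5, 0)*(2 + R(A(0)*(-2))) = (-5*0)*(2 + (-¼ - √(-78 + 36*(0*(-2)))/24)) = 0*(2 + (-¼ - √(-78 + 36*0)/24)) = 0*(2 + (-¼ - √(-78 + 0)/24)) = 0*(2 + (-¼ - I*√78/24)) = 0*(7/4 - I*√78/24) = 0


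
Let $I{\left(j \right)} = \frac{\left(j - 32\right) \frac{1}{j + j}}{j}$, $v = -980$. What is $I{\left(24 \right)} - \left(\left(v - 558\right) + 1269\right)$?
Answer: $\frac{38735}{144} \approx 268.99$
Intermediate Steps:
$I{\left(j \right)} = \frac{-32 + j}{2 j^{2}}$ ($I{\left(j \right)} = \frac{\left(-32 + j\right) \frac{1}{2 j}}{j} = \frac{\frac{1}{2} \frac{1}{j} \left(-32 + j\right)}{j} = \frac{-32 + j}{2 j^{2}}$)
$I{\left(24 \right)} - \left(\left(v - 558\right) + 1269\right) = \frac{-32 + 24}{2 \cdot 576} - \left(\left(-980 - 558\right) + 1269\right) = \frac{1}{2} \cdot \frac{1}{576} \left(-8\right) - \left(-1538 + 1269\right) = - \frac{1}{144} - -269 = - \frac{1}{144} + 269 = \frac{38735}{144}$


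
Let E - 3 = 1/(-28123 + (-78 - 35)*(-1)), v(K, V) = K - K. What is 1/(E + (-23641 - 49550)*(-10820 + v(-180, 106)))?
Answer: 28010/22181864710229 ≈ 1.2627e-9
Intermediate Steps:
v(K, V) = 0
E = 84029/28010 (E = 3 + 1/(-28123 + (-78 - 35)*(-1)) = 3 + 1/(-28123 - 113*(-1)) = 3 + 1/(-28123 + 113) = 3 + 1/(-28010) = 3 - 1/28010 = 84029/28010 ≈ 3.0000)
1/(E + (-23641 - 49550)*(-10820 + v(-180, 106))) = 1/(84029/28010 + (-23641 - 49550)*(-10820 + 0)) = 1/(84029/28010 - 73191*(-10820)) = 1/(84029/28010 + 791926620) = 1/(22181864710229/28010) = 28010/22181864710229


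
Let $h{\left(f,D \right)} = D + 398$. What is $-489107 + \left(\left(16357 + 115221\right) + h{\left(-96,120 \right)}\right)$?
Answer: $-357011$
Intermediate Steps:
$h{\left(f,D \right)} = 398 + D$
$-489107 + \left(\left(16357 + 115221\right) + h{\left(-96,120 \right)}\right) = -489107 + \left(\left(16357 + 115221\right) + \left(398 + 120\right)\right) = -489107 + \left(131578 + 518\right) = -489107 + 132096 = -357011$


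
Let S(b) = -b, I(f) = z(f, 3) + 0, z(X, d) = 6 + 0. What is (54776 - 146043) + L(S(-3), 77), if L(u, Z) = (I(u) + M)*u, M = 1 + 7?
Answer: -91225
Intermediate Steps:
z(X, d) = 6
M = 8
I(f) = 6 (I(f) = 6 + 0 = 6)
L(u, Z) = 14*u (L(u, Z) = (6 + 8)*u = 14*u)
(54776 - 146043) + L(S(-3), 77) = (54776 - 146043) + 14*(-1*(-3)) = -91267 + 14*3 = -91267 + 42 = -91225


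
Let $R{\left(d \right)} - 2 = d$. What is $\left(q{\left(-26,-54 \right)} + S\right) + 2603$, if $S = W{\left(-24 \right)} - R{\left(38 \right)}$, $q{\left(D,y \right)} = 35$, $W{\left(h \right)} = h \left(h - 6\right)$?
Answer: $3318$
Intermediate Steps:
$W{\left(h \right)} = h \left(-6 + h\right)$
$R{\left(d \right)} = 2 + d$
$S = 680$ ($S = - 24 \left(-6 - 24\right) - \left(2 + 38\right) = \left(-24\right) \left(-30\right) - 40 = 720 - 40 = 680$)
$\left(q{\left(-26,-54 \right)} + S\right) + 2603 = \left(35 + 680\right) + 2603 = 715 + 2603 = 3318$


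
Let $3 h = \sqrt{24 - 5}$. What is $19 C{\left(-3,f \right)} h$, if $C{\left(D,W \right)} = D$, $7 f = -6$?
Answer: $- 19 \sqrt{19} \approx -82.819$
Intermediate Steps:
$f = - \frac{6}{7}$ ($f = \frac{1}{7} \left(-6\right) = - \frac{6}{7} \approx -0.85714$)
$h = \frac{\sqrt{19}}{3}$ ($h = \frac{\sqrt{24 - 5}}{3} = \frac{\sqrt{19}}{3} \approx 1.453$)
$19 C{\left(-3,f \right)} h = 19 \left(-3\right) \frac{\sqrt{19}}{3} = - 57 \frac{\sqrt{19}}{3} = - 19 \sqrt{19}$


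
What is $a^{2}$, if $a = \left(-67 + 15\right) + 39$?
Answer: $169$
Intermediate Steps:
$a = -13$ ($a = -52 + 39 = -13$)
$a^{2} = \left(-13\right)^{2} = 169$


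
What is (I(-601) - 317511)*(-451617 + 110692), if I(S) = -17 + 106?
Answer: 108217095350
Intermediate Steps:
I(S) = 89
(I(-601) - 317511)*(-451617 + 110692) = (89 - 317511)*(-451617 + 110692) = -317422*(-340925) = 108217095350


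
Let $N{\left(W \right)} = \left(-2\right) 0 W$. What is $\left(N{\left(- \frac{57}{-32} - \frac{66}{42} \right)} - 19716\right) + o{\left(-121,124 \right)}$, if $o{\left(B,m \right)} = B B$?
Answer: $-5075$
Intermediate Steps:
$o{\left(B,m \right)} = B^{2}$
$N{\left(W \right)} = 0$ ($N{\left(W \right)} = 0 W = 0$)
$\left(N{\left(- \frac{57}{-32} - \frac{66}{42} \right)} - 19716\right) + o{\left(-121,124 \right)} = \left(0 - 19716\right) + \left(-121\right)^{2} = -19716 + 14641 = -5075$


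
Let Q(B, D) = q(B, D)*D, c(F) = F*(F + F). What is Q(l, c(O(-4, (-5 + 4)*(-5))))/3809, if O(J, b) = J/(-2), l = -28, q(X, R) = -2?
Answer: -16/3809 ≈ -0.0042006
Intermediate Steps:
O(J, b) = -J/2 (O(J, b) = J*(-1/2) = -J/2)
c(F) = 2*F**2 (c(F) = F*(2*F) = 2*F**2)
Q(B, D) = -2*D
Q(l, c(O(-4, (-5 + 4)*(-5))))/3809 = -4*(-1/2*(-4))**2/3809 = -4*2**2*(1/3809) = -4*4*(1/3809) = -2*8*(1/3809) = -16*1/3809 = -16/3809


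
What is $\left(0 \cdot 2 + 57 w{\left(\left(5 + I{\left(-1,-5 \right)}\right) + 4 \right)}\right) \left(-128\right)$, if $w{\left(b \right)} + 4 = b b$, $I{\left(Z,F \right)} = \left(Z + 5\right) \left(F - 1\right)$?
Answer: $-1612416$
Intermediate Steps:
$I{\left(Z,F \right)} = \left(-1 + F\right) \left(5 + Z\right)$ ($I{\left(Z,F \right)} = \left(5 + Z\right) \left(-1 + F\right) = \left(-1 + F\right) \left(5 + Z\right)$)
$w{\left(b \right)} = -4 + b^{2}$ ($w{\left(b \right)} = -4 + b b = -4 + b^{2}$)
$\left(0 \cdot 2 + 57 w{\left(\left(5 + I{\left(-1,-5 \right)}\right) + 4 \right)}\right) \left(-128\right) = \left(0 \cdot 2 + 57 \left(-4 + \left(\left(5 - 24\right) + 4\right)^{2}\right)\right) \left(-128\right) = \left(0 + 57 \left(-4 + \left(\left(5 + \left(-5 + 1 - 25 + 5\right)\right) + 4\right)^{2}\right)\right) \left(-128\right) = \left(0 + 57 \left(-4 + \left(\left(5 - 24\right) + 4\right)^{2}\right)\right) \left(-128\right) = \left(0 + 57 \left(-4 + \left(-19 + 4\right)^{2}\right)\right) \left(-128\right) = \left(0 + 57 \left(-4 + \left(-15\right)^{2}\right)\right) \left(-128\right) = \left(0 + 57 \left(-4 + 225\right)\right) \left(-128\right) = \left(0 + 57 \cdot 221\right) \left(-128\right) = \left(0 + 12597\right) \left(-128\right) = 12597 \left(-128\right) = -1612416$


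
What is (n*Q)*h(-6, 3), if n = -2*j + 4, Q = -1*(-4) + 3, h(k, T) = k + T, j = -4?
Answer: -252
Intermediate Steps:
h(k, T) = T + k
Q = 7 (Q = 4 + 3 = 7)
n = 12 (n = -2*(-4) + 4 = 8 + 4 = 12)
(n*Q)*h(-6, 3) = (12*7)*(3 - 6) = 84*(-3) = -252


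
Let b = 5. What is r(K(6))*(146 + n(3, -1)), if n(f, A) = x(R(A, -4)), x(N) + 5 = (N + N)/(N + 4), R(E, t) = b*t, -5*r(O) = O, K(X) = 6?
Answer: -861/5 ≈ -172.20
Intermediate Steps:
r(O) = -O/5
R(E, t) = 5*t
x(N) = -5 + 2*N/(4 + N) (x(N) = -5 + (N + N)/(N + 4) = -5 + (2*N)/(4 + N) = -5 + 2*N/(4 + N))
n(f, A) = -5/2 (n(f, A) = (-20 - 15*(-4))/(4 + 5*(-4)) = (-20 - 3*(-20))/(4 - 20) = (-20 + 60)/(-16) = -1/16*40 = -5/2)
r(K(6))*(146 + n(3, -1)) = (-⅕*6)*(146 - 5/2) = -6/5*287/2 = -861/5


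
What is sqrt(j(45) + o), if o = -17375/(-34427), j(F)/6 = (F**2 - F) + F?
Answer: 5*sqrt(576040034659)/34427 ≈ 110.23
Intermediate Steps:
j(F) = 6*F**2 (j(F) = 6*((F**2 - F) + F) = 6*F**2)
o = 17375/34427 (o = -17375*(-1/34427) = 17375/34427 ≈ 0.50469)
sqrt(j(45) + o) = sqrt(6*45**2 + 17375/34427) = sqrt(6*2025 + 17375/34427) = sqrt(12150 + 17375/34427) = sqrt(418305425/34427) = 5*sqrt(576040034659)/34427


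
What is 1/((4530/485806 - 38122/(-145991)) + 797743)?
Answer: 35461651873/28289294140740420 ≈ 1.2535e-6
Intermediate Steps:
1/((4530/485806 - 38122/(-145991)) + 797743) = 1/((4530*(1/485806) - 38122*(-1/145991)) + 797743) = 1/((2265/242903 + 38122/145991) + 797743) = 1/(9590617781/35461651873 + 797743) = 1/(28289294140740420/35461651873) = 35461651873/28289294140740420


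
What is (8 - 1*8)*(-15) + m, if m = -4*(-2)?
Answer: 8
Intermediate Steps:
m = 8
(8 - 1*8)*(-15) + m = (8 - 1*8)*(-15) + 8 = (8 - 8)*(-15) + 8 = 0*(-15) + 8 = 0 + 8 = 8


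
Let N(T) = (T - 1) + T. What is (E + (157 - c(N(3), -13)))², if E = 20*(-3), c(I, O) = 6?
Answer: 8281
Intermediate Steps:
N(T) = -1 + 2*T (N(T) = (-1 + T) + T = -1 + 2*T)
E = -60
(E + (157 - c(N(3), -13)))² = (-60 + (157 - 1*6))² = (-60 + (157 - 6))² = (-60 + 151)² = 91² = 8281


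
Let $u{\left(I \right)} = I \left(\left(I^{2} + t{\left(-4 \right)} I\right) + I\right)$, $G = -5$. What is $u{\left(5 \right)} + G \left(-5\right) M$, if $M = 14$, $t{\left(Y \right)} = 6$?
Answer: $650$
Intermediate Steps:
$u{\left(I \right)} = I \left(I^{2} + 7 I\right)$ ($u{\left(I \right)} = I \left(\left(I^{2} + 6 I\right) + I\right) = I \left(I^{2} + 7 I\right)$)
$u{\left(5 \right)} + G \left(-5\right) M = 5^{2} \left(7 + 5\right) + \left(-5\right) \left(-5\right) 14 = 25 \cdot 12 + 25 \cdot 14 = 300 + 350 = 650$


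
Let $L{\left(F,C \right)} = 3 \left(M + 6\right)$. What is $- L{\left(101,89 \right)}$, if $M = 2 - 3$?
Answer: $-15$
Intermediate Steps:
$M = -1$
$L{\left(F,C \right)} = 15$ ($L{\left(F,C \right)} = 3 \left(-1 + 6\right) = 3 \cdot 5 = 15$)
$- L{\left(101,89 \right)} = \left(-1\right) 15 = -15$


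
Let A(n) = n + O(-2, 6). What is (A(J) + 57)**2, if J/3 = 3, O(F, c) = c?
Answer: 5184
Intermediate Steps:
J = 9 (J = 3*3 = 9)
A(n) = 6 + n (A(n) = n + 6 = 6 + n)
(A(J) + 57)**2 = ((6 + 9) + 57)**2 = (15 + 57)**2 = 72**2 = 5184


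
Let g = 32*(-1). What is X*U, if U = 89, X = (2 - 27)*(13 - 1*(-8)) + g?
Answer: -49573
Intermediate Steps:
g = -32
X = -557 (X = (2 - 27)*(13 - 1*(-8)) - 32 = -25*(13 + 8) - 32 = -25*21 - 32 = -525 - 32 = -557)
X*U = -557*89 = -49573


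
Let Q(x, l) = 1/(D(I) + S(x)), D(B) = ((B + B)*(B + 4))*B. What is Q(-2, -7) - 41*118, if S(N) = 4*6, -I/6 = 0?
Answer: -116111/24 ≈ -4838.0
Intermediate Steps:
I = 0 (I = -6*0 = 0)
S(N) = 24
D(B) = 2*B**2*(4 + B) (D(B) = ((2*B)*(4 + B))*B = (2*B*(4 + B))*B = 2*B**2*(4 + B))
Q(x, l) = 1/24 (Q(x, l) = 1/(2*0**2*(4 + 0) + 24) = 1/(2*0*4 + 24) = 1/(0 + 24) = 1/24)
Q(-2, -7) - 41*118 = 1/24 - 41*118 = 1/24 - 4838 = -116111/24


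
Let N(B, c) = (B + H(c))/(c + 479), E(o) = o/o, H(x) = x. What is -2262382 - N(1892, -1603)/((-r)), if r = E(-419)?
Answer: -2542917657/1124 ≈ -2.2624e+6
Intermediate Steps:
E(o) = 1
r = 1
N(B, c) = (B + c)/(479 + c) (N(B, c) = (B + c)/(c + 479) = (B + c)/(479 + c))
-2262382 - N(1892, -1603)/((-r)) = -2262382 - (1892 - 1603)/(479 - 1603)/((-1*1)) = -2262382 - 289/(-1124)/(-1) = -2262382 - (-1/1124*289)*(-1) = -2262382 - (-289)*(-1)/1124 = -2262382 - 1*289/1124 = -2262382 - 289/1124 = -2542917657/1124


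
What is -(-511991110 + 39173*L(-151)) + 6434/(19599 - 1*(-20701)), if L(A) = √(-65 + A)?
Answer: 10316620869717/20150 - 235038*I*√6 ≈ 5.1199e+8 - 5.7572e+5*I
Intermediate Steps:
-(-511991110 + 39173*L(-151)) + 6434/(19599 - 1*(-20701)) = -(-511991110 + 39173*√(-65 - 151)) + 6434/(19599 - 1*(-20701)) = -(-511991110 + 235038*I*√6) + 6434/(19599 + 20701) = -(-511991110 + 235038*I*√6) + 6434/40300 = -39173*(-13070 + 6*I*√6) + 6434*(1/40300) = (511991110 - 235038*I*√6) + 3217/20150 = 10316620869717/20150 - 235038*I*√6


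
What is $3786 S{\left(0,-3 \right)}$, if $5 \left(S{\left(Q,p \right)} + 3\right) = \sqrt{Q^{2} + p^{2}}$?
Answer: $- \frac{45432}{5} \approx -9086.4$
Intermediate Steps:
$S{\left(Q,p \right)} = -3 + \frac{\sqrt{Q^{2} + p^{2}}}{5}$
$3786 S{\left(0,-3 \right)} = 3786 \left(-3 + \frac{\sqrt{0^{2} + \left(-3\right)^{2}}}{5}\right) = 3786 \left(-3 + \frac{\sqrt{0 + 9}}{5}\right) = 3786 \left(-3 + \frac{\sqrt{9}}{5}\right) = 3786 \left(-3 + \frac{1}{5} \cdot 3\right) = 3786 \left(-3 + \frac{3}{5}\right) = 3786 \left(- \frac{12}{5}\right) = - \frac{45432}{5}$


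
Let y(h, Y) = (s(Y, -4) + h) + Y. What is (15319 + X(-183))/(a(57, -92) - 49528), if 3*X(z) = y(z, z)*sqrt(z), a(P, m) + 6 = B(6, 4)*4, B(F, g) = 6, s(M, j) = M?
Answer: -15319/49510 + 183*I*sqrt(183)/49510 ≈ -0.30941 + 0.050002*I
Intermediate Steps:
a(P, m) = 18 (a(P, m) = -6 + 6*4 = -6 + 24 = 18)
y(h, Y) = h + 2*Y (y(h, Y) = (Y + h) + Y = h + 2*Y)
X(z) = z**(3/2) (X(z) = ((z + 2*z)*sqrt(z))/3 = ((3*z)*sqrt(z))/3 = (3*z**(3/2))/3 = z**(3/2))
(15319 + X(-183))/(a(57, -92) - 49528) = (15319 + (-183)**(3/2))/(18 - 49528) = (15319 - 183*I*sqrt(183))/(-49510) = (15319 - 183*I*sqrt(183))*(-1/49510) = -15319/49510 + 183*I*sqrt(183)/49510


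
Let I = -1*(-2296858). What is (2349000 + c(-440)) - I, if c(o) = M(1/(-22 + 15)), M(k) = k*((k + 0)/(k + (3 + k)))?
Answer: 6934887/133 ≈ 52142.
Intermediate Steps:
M(k) = k²/(3 + 2*k) (M(k) = k*(k/(3 + 2*k)) = k²/(3 + 2*k))
c(o) = 1/133 (c(o) = (1/(-22 + 15))²/(3 + 2/(-22 + 15)) = (1/(-7))²/(3 + 2/(-7)) = (-⅐)²/(3 + 2*(-⅐)) = 1/(49*(3 - 2/7)) = 1/(49*(19/7)) = (1/49)*(7/19) = 1/133)
I = 2296858
(2349000 + c(-440)) - I = (2349000 + 1/133) - 1*2296858 = 312417001/133 - 2296858 = 6934887/133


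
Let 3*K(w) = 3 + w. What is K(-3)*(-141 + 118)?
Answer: 0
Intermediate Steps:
K(w) = 1 + w/3 (K(w) = (3 + w)/3 = 1 + w/3)
K(-3)*(-141 + 118) = (1 + (⅓)*(-3))*(-141 + 118) = (1 - 1)*(-23) = 0*(-23) = 0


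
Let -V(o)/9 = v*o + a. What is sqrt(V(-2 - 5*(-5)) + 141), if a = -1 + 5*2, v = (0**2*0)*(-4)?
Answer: 2*sqrt(15) ≈ 7.7460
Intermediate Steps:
v = 0 (v = (0*0)*(-4) = 0*(-4) = 0)
a = 9 (a = -1 + 10 = 9)
V(o) = -81 (V(o) = -9*(0*o + 9) = -9*(0 + 9) = -9*9 = -81)
sqrt(V(-2 - 5*(-5)) + 141) = sqrt(-81 + 141) = sqrt(60) = 2*sqrt(15)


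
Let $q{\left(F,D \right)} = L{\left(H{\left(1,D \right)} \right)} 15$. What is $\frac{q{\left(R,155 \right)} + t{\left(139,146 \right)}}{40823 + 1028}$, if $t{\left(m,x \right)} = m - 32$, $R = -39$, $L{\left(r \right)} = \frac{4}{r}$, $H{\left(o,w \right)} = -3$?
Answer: $\frac{87}{41851} \approx 0.0020788$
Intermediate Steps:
$t{\left(m,x \right)} = -32 + m$
$q{\left(F,D \right)} = -20$ ($q{\left(F,D \right)} = \frac{4}{-3} \cdot 15 = 4 \left(- \frac{1}{3}\right) 15 = \left(- \frac{4}{3}\right) 15 = -20$)
$\frac{q{\left(R,155 \right)} + t{\left(139,146 \right)}}{40823 + 1028} = \frac{-20 + \left(-32 + 139\right)}{40823 + 1028} = \frac{-20 + 107}{41851} = 87 \cdot \frac{1}{41851} = \frac{87}{41851}$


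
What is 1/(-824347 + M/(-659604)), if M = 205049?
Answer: -659604/543742783637 ≈ -1.2131e-6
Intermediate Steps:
1/(-824347 + M/(-659604)) = 1/(-824347 + 205049/(-659604)) = 1/(-824347 + 205049*(-1/659604)) = 1/(-824347 - 205049/659604) = 1/(-543742783637/659604) = -659604/543742783637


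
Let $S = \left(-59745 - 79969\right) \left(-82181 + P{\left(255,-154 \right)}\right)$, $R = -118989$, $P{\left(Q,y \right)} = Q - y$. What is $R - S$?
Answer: $-11424812197$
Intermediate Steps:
$S = 11424693208$ ($S = \left(-59745 - 79969\right) \left(-82181 + \left(255 - -154\right)\right) = - 139714 \left(-82181 + \left(255 + 154\right)\right) = - 139714 \left(-82181 + 409\right) = \left(-139714\right) \left(-81772\right) = 11424693208$)
$R - S = -118989 - 11424693208 = -11424812197$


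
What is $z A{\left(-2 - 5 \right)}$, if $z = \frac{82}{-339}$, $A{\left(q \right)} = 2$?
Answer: $- \frac{164}{339} \approx -0.48378$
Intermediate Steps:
$z = - \frac{82}{339}$ ($z = 82 \left(- \frac{1}{339}\right) = - \frac{82}{339} \approx -0.24189$)
$z A{\left(-2 - 5 \right)} = \left(- \frac{82}{339}\right) 2 = - \frac{164}{339}$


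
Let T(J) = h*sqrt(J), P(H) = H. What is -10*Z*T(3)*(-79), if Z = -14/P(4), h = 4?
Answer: -11060*sqrt(3) ≈ -19156.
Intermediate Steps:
T(J) = 4*sqrt(J)
Z = -7/2 (Z = -14/4 = -14*1/4 = -7/2 ≈ -3.5000)
-10*Z*T(3)*(-79) = -(-35)*4*sqrt(3)*(-79) = -(-140)*sqrt(3)*(-79) = (140*sqrt(3))*(-79) = -11060*sqrt(3)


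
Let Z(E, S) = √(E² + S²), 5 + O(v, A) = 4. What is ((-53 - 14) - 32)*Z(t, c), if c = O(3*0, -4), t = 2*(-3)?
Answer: -99*√37 ≈ -602.19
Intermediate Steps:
O(v, A) = -1 (O(v, A) = -5 + 4 = -1)
t = -6
c = -1
((-53 - 14) - 32)*Z(t, c) = ((-53 - 14) - 32)*√((-6)² + (-1)²) = (-67 - 32)*√(36 + 1) = -99*√37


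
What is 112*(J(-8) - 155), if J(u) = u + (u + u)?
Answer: -20048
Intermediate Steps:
J(u) = 3*u (J(u) = u + 2*u = 3*u)
112*(J(-8) - 155) = 112*(3*(-8) - 155) = 112*(-24 - 155) = 112*(-179) = -20048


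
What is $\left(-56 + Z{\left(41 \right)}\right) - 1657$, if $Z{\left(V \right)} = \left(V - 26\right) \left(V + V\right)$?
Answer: $-483$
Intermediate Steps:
$Z{\left(V \right)} = 2 V \left(-26 + V\right)$ ($Z{\left(V \right)} = \left(-26 + V\right) 2 V = 2 V \left(-26 + V\right)$)
$\left(-56 + Z{\left(41 \right)}\right) - 1657 = \left(-56 + 2 \cdot 41 \left(-26 + 41\right)\right) - 1657 = \left(-56 + 2 \cdot 41 \cdot 15\right) - 1657 = \left(-56 + 1230\right) - 1657 = 1174 - 1657 = -483$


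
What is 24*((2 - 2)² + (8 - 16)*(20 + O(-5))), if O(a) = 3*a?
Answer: -960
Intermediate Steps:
24*((2 - 2)² + (8 - 16)*(20 + O(-5))) = 24*((2 - 2)² + (8 - 16)*(20 + 3*(-5))) = 24*(0² - 8*(20 - 15)) = 24*(0 - 8*5) = 24*(0 - 40) = 24*(-40) = -960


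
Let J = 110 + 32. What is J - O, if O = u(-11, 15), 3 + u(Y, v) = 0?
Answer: 145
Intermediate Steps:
J = 142
u(Y, v) = -3 (u(Y, v) = -3 + 0 = -3)
O = -3
J - O = 142 - 1*(-3) = 142 + 3 = 145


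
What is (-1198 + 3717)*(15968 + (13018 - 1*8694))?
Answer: 51115548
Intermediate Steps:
(-1198 + 3717)*(15968 + (13018 - 1*8694)) = 2519*(15968 + (13018 - 8694)) = 2519*(15968 + 4324) = 2519*20292 = 51115548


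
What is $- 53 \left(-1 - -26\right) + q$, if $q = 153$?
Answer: $-1172$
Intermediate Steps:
$- 53 \left(-1 - -26\right) + q = - 53 \left(-1 - -26\right) + 153 = - 53 \left(-1 + 26\right) + 153 = \left(-53\right) 25 + 153 = -1325 + 153 = -1172$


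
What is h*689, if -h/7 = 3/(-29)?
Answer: 14469/29 ≈ 498.93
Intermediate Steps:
h = 21/29 (h = -21/(-29) = -21*(-1)/29 = -7*(-3/29) = 21/29 ≈ 0.72414)
h*689 = (21/29)*689 = 14469/29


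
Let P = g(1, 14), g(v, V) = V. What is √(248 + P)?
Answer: √262 ≈ 16.186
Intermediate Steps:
P = 14
√(248 + P) = √(248 + 14) = √262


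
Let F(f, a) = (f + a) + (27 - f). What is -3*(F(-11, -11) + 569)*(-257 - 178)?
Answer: 763425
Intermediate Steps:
F(f, a) = 27 + a (F(f, a) = (a + f) + (27 - f) = 27 + a)
-3*(F(-11, -11) + 569)*(-257 - 178) = -3*((27 - 11) + 569)*(-257 - 178) = -3*(16 + 569)*(-435) = -1755*(-435) = -3*(-254475) = 763425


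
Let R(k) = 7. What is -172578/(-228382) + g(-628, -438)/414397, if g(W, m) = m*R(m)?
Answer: 5058256161/6760058261 ≈ 0.74826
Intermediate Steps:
g(W, m) = 7*m (g(W, m) = m*7 = 7*m)
-172578/(-228382) + g(-628, -438)/414397 = -172578/(-228382) + (7*(-438))/414397 = -172578*(-1/228382) - 3066*1/414397 = 12327/16313 - 3066/414397 = 5058256161/6760058261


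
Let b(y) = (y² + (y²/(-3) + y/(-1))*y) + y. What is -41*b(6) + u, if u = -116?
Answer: 2590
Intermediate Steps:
b(y) = y + y² + y*(-y - y²/3) (b(y) = (y² + (y²*(-⅓) + y*(-1))*y) + y = (y² + (-y²/3 - y)*y) + y = (y² + (-y - y²/3)*y) + y = (y² + y*(-y - y²/3)) + y = y + y² + y*(-y - y²/3))
-41*b(6) + u = -41*(6 - ⅓*6³) - 116 = -41*(6 - ⅓*216) - 116 = -41*(6 - 72) - 116 = -41*(-66) - 116 = 2706 - 116 = 2590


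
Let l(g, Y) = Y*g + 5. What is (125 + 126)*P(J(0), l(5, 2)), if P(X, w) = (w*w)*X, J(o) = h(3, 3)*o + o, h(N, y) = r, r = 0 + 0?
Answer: 0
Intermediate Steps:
r = 0
h(N, y) = 0
J(o) = o (J(o) = 0*o + o = 0 + o = o)
l(g, Y) = 5 + Y*g
P(X, w) = X*w² (P(X, w) = w²*X = X*w²)
(125 + 126)*P(J(0), l(5, 2)) = (125 + 126)*(0*(5 + 2*5)²) = 251*(0*(5 + 10)²) = 251*(0*15²) = 251*(0*225) = 251*0 = 0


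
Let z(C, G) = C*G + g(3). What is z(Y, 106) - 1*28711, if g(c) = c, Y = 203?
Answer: -7190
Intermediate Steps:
z(C, G) = 3 + C*G (z(C, G) = C*G + 3 = 3 + C*G)
z(Y, 106) - 1*28711 = (3 + 203*106) - 1*28711 = (3 + 21518) - 28711 = 21521 - 28711 = -7190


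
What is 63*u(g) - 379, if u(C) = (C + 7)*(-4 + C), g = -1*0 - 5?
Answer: -1513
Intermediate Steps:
g = -5 (g = 0 - 5 = -5)
u(C) = (-4 + C)*(7 + C) (u(C) = (7 + C)*(-4 + C) = (-4 + C)*(7 + C))
63*u(g) - 379 = 63*(-28 + (-5)**2 + 3*(-5)) - 379 = 63*(-28 + 25 - 15) - 379 = 63*(-18) - 379 = -1134 - 379 = -1513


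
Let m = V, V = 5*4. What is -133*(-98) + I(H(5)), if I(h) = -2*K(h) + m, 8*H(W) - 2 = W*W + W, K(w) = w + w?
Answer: 13038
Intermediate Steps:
K(w) = 2*w
V = 20
m = 20
H(W) = 1/4 + W/8 + W**2/8 (H(W) = 1/4 + (W*W + W)/8 = 1/4 + (W**2 + W)/8 = 1/4 + (W + W**2)/8 = 1/4 + (W/8 + W**2/8) = 1/4 + W/8 + W**2/8)
I(h) = 20 - 4*h (I(h) = -4*h + 20 = 20 - 4*h)
-133*(-98) + I(H(5)) = -133*(-98) + (20 - 4*(1/4 + (1/8)*5 + (1/8)*5**2)) = 13034 + (20 - 4*(1/4 + 5/8 + (1/8)*25)) = 13034 + (20 - 4*(1/4 + 5/8 + 25/8)) = 13034 + (20 - 4*4) = 13034 + (20 - 16) = 13034 + 4 = 13038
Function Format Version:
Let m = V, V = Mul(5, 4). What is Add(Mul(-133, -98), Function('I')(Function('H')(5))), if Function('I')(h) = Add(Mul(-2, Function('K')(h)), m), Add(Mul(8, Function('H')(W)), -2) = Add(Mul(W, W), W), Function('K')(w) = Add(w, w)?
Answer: 13038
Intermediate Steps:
Function('K')(w) = Mul(2, w)
V = 20
m = 20
Function('H')(W) = Add(Rational(1, 4), Mul(Rational(1, 8), W), Mul(Rational(1, 8), Pow(W, 2))) (Function('H')(W) = Add(Rational(1, 4), Mul(Rational(1, 8), Add(Mul(W, W), W))) = Add(Rational(1, 4), Mul(Rational(1, 8), Add(Pow(W, 2), W))) = Add(Rational(1, 4), Mul(Rational(1, 8), Add(W, Pow(W, 2)))) = Add(Rational(1, 4), Add(Mul(Rational(1, 8), W), Mul(Rational(1, 8), Pow(W, 2)))) = Add(Rational(1, 4), Mul(Rational(1, 8), W), Mul(Rational(1, 8), Pow(W, 2))))
Function('I')(h) = Add(20, Mul(-4, h)) (Function('I')(h) = Add(Mul(-2, Mul(2, h)), 20) = Add(Mul(-4, h), 20) = Add(20, Mul(-4, h)))
Add(Mul(-133, -98), Function('I')(Function('H')(5))) = Add(Mul(-133, -98), Add(20, Mul(-4, Add(Rational(1, 4), Mul(Rational(1, 8), 5), Mul(Rational(1, 8), Pow(5, 2)))))) = Add(13034, Add(20, Mul(-4, Add(Rational(1, 4), Rational(5, 8), Mul(Rational(1, 8), 25))))) = Add(13034, Add(20, Mul(-4, Add(Rational(1, 4), Rational(5, 8), Rational(25, 8))))) = Add(13034, Add(20, Mul(-4, 4))) = Add(13034, Add(20, -16)) = Add(13034, 4) = 13038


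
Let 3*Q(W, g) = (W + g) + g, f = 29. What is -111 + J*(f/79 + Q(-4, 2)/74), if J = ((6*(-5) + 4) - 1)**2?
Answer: 12372/79 ≈ 156.61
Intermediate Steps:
J = 729 (J = ((-30 + 4) - 1)**2 = (-26 - 1)**2 = (-27)**2 = 729)
Q(W, g) = W/3 + 2*g/3 (Q(W, g) = ((W + g) + g)/3 = (W + 2*g)/3 = W/3 + 2*g/3)
-111 + J*(f/79 + Q(-4, 2)/74) = -111 + 729*(29/79 + ((1/3)*(-4) + (2/3)*2)/74) = -111 + 729*(29*(1/79) + (-4/3 + 4/3)*(1/74)) = -111 + 729*(29/79 + 0*(1/74)) = -111 + 729*(29/79 + 0) = -111 + 729*(29/79) = -111 + 21141/79 = 12372/79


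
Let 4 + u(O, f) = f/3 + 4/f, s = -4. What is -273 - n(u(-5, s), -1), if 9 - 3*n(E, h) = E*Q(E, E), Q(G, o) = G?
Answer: -7091/27 ≈ -262.63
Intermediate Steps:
u(O, f) = -4 + 4/f + f/3 (u(O, f) = -4 + (f/3 + 4/f) = -4 + (4/f + f/3) = -4 + 4/f + f/3)
n(E, h) = 3 - E**2/3 (n(E, h) = 3 - E*E/3 = 3 - E**2/3)
-273 - n(u(-5, s), -1) = -273 - (3 - (-4 + 4/(-4) + (1/3)*(-4))**2/3) = -273 - (3 - (-4 + 4*(-1/4) - 4/3)**2/3) = -273 - (3 - (-4 - 1 - 4/3)**2/3) = -273 - (3 - (-19/3)**2/3) = -273 - (3 - 1/3*361/9) = -273 - (3 - 361/27) = -273 - 1*(-280/27) = -273 + 280/27 = -7091/27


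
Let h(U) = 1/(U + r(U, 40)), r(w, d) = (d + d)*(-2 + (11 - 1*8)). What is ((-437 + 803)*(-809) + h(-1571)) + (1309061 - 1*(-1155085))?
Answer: 3232565531/1491 ≈ 2.1681e+6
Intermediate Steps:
r(w, d) = 2*d (r(w, d) = (2*d)*(-2 + (11 - 8)) = (2*d)*(-2 + 3) = (2*d)*1 = 2*d)
h(U) = 1/(80 + U) (h(U) = 1/(U + 2*40) = 1/(U + 80) = 1/(80 + U))
((-437 + 803)*(-809) + h(-1571)) + (1309061 - 1*(-1155085)) = ((-437 + 803)*(-809) + 1/(80 - 1571)) + (1309061 - 1*(-1155085)) = (366*(-809) + 1/(-1491)) + (1309061 + 1155085) = (-296094 - 1/1491) + 2464146 = -441476155/1491 + 2464146 = 3232565531/1491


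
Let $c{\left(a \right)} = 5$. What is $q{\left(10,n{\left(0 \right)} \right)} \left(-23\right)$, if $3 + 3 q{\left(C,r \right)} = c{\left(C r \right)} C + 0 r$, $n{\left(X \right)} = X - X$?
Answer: $- \frac{1081}{3} \approx -360.33$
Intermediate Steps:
$n{\left(X \right)} = 0$
$q{\left(C,r \right)} = -1 + \frac{5 C}{3}$ ($q{\left(C,r \right)} = -1 + \frac{5 C + 0 r}{3} = -1 + \frac{5 C + 0}{3} = -1 + \frac{5 C}{3}$)
$q{\left(10,n{\left(0 \right)} \right)} \left(-23\right) = \left(-1 + \frac{5}{3} \cdot 10\right) \left(-23\right) = \left(-1 + \frac{50}{3}\right) \left(-23\right) = \frac{47}{3} \left(-23\right) = - \frac{1081}{3}$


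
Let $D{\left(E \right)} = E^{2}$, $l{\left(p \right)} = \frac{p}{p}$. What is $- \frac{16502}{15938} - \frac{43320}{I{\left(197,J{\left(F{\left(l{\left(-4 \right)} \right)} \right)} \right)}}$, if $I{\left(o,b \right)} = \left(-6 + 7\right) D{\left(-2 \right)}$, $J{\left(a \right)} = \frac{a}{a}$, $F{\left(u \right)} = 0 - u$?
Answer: $- \frac{86312521}{7969} \approx -10831.0$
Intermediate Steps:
$l{\left(p \right)} = 1$
$F{\left(u \right)} = - u$
$J{\left(a \right)} = 1$
$I{\left(o,b \right)} = 4$ ($I{\left(o,b \right)} = \left(-6 + 7\right) \left(-2\right)^{2} = 1 \cdot 4 = 4$)
$- \frac{16502}{15938} - \frac{43320}{I{\left(197,J{\left(F{\left(l{\left(-4 \right)} \right)} \right)} \right)}} = - \frac{16502}{15938} - \frac{43320}{4} = \left(-16502\right) \frac{1}{15938} - 10830 = - \frac{8251}{7969} - 10830 = - \frac{86312521}{7969}$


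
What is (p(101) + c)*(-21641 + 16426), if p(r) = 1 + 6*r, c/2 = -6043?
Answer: 59862985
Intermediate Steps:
c = -12086 (c = 2*(-6043) = -12086)
(p(101) + c)*(-21641 + 16426) = ((1 + 6*101) - 12086)*(-21641 + 16426) = ((1 + 606) - 12086)*(-5215) = (607 - 12086)*(-5215) = -11479*(-5215) = 59862985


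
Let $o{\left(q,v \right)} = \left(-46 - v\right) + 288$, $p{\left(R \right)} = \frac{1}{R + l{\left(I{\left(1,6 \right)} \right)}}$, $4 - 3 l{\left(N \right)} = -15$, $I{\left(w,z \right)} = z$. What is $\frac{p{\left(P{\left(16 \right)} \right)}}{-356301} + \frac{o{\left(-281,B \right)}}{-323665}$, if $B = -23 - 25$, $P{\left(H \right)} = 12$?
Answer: $- \frac{378931463}{422847931605} \approx -0.00089614$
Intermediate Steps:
$l{\left(N \right)} = \frac{19}{3}$ ($l{\left(N \right)} = \frac{4}{3} - -5 = \frac{4}{3} + 5 = \frac{19}{3}$)
$p{\left(R \right)} = \frac{1}{\frac{19}{3} + R}$ ($p{\left(R \right)} = \frac{1}{R + \frac{19}{3}} = \frac{1}{\frac{19}{3} + R}$)
$B = -48$
$o{\left(q,v \right)} = 242 - v$
$\frac{p{\left(P{\left(16 \right)} \right)}}{-356301} + \frac{o{\left(-281,B \right)}}{-323665} = \frac{3 \frac{1}{19 + 3 \cdot 12}}{-356301} + \frac{242 - -48}{-323665} = \frac{3}{19 + 36} \left(- \frac{1}{356301}\right) + \left(242 + 48\right) \left(- \frac{1}{323665}\right) = \frac{3}{55} \left(- \frac{1}{356301}\right) + 290 \left(- \frac{1}{323665}\right) = 3 \cdot \frac{1}{55} \left(- \frac{1}{356301}\right) - \frac{58}{64733} = \frac{3}{55} \left(- \frac{1}{356301}\right) - \frac{58}{64733} = - \frac{1}{6532185} - \frac{58}{64733} = - \frac{378931463}{422847931605}$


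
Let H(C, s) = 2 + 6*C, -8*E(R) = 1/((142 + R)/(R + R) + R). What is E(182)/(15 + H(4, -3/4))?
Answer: -91/5458904 ≈ -1.6670e-5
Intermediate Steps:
E(R) = -1/(8*(R + (142 + R)/(2*R))) (E(R) = -1/(8*((142 + R)/(R + R) + R)) = -1/(8*((142 + R)/((2*R)) + R)) = -1/(8*((142 + R)*(1/(2*R)) + R)) = -1/(8*((142 + R)/(2*R) + R)) = -1/(8*(R + (142 + R)/(2*R))))
E(182)/(15 + H(4, -3/4)) = (-1*182/(568 + 4*182 + 8*182²))/(15 + (2 + 6*4)) = (-1*182/(568 + 728 + 8*33124))/(15 + (2 + 24)) = (-1*182/(568 + 728 + 264992))/(15 + 26) = -1*182/266288/41 = -1*182*1/266288*(1/41) = -91/133144*1/41 = -91/5458904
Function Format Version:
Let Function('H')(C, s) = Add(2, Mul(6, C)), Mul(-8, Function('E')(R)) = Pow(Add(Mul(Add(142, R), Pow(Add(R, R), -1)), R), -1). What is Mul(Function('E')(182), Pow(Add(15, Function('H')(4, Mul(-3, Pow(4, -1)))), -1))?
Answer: Rational(-91, 5458904) ≈ -1.6670e-5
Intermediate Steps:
Function('E')(R) = Mul(Rational(-1, 8), Pow(Add(R, Mul(Rational(1, 2), Pow(R, -1), Add(142, R))), -1)) (Function('E')(R) = Mul(Rational(-1, 8), Pow(Add(Mul(Add(142, R), Pow(Add(R, R), -1)), R), -1)) = Mul(Rational(-1, 8), Pow(Add(Mul(Add(142, R), Pow(Mul(2, R), -1)), R), -1)) = Mul(Rational(-1, 8), Pow(Add(Mul(Add(142, R), Mul(Rational(1, 2), Pow(R, -1))), R), -1)) = Mul(Rational(-1, 8), Pow(Add(Mul(Rational(1, 2), Pow(R, -1), Add(142, R)), R), -1)) = Mul(Rational(-1, 8), Pow(Add(R, Mul(Rational(1, 2), Pow(R, -1), Add(142, R))), -1)))
Mul(Function('E')(182), Pow(Add(15, Function('H')(4, Mul(-3, Pow(4, -1)))), -1)) = Mul(Mul(-1, 182, Pow(Add(568, Mul(4, 182), Mul(8, Pow(182, 2))), -1)), Pow(Add(15, Add(2, Mul(6, 4))), -1)) = Mul(Mul(-1, 182, Pow(Add(568, 728, Mul(8, 33124)), -1)), Pow(Add(15, Add(2, 24)), -1)) = Mul(Mul(-1, 182, Pow(Add(568, 728, 264992), -1)), Pow(Add(15, 26), -1)) = Mul(Mul(-1, 182, Pow(266288, -1)), Pow(41, -1)) = Mul(Mul(-1, 182, Rational(1, 266288)), Rational(1, 41)) = Mul(Rational(-91, 133144), Rational(1, 41)) = Rational(-91, 5458904)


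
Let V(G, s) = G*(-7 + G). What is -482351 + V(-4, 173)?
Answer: -482307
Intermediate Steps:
-482351 + V(-4, 173) = -482351 - 4*(-7 - 4) = -482351 - 4*(-11) = -482351 + 44 = -482307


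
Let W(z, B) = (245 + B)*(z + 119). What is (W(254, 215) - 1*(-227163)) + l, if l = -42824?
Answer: 355919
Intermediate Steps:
W(z, B) = (119 + z)*(245 + B) (W(z, B) = (245 + B)*(119 + z) = (119 + z)*(245 + B))
(W(254, 215) - 1*(-227163)) + l = ((29155 + 119*215 + 245*254 + 215*254) - 1*(-227163)) - 42824 = ((29155 + 25585 + 62230 + 54610) + 227163) - 42824 = (171580 + 227163) - 42824 = 398743 - 42824 = 355919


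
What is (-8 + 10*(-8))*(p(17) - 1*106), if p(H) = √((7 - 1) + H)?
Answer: 9328 - 88*√23 ≈ 8906.0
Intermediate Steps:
p(H) = √(6 + H)
(-8 + 10*(-8))*(p(17) - 1*106) = (-8 + 10*(-8))*(√(6 + 17) - 1*106) = (-8 - 80)*(√23 - 106) = -88*(-106 + √23) = 9328 - 88*√23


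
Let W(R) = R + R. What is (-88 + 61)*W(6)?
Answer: -324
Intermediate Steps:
W(R) = 2*R
(-88 + 61)*W(6) = (-88 + 61)*(2*6) = -27*12 = -324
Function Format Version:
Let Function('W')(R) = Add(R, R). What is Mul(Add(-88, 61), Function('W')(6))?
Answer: -324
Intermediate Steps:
Function('W')(R) = Mul(2, R)
Mul(Add(-88, 61), Function('W')(6)) = Mul(Add(-88, 61), Mul(2, 6)) = Mul(-27, 12) = -324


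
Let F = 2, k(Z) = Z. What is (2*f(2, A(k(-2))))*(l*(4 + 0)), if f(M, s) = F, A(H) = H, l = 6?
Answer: 96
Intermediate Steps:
f(M, s) = 2
(2*f(2, A(k(-2))))*(l*(4 + 0)) = (2*2)*(6*(4 + 0)) = 4*(6*4) = 4*24 = 96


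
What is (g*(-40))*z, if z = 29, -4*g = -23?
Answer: -6670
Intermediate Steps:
g = 23/4 (g = -1/4*(-23) = 23/4 ≈ 5.7500)
(g*(-40))*z = ((23/4)*(-40))*29 = -230*29 = -6670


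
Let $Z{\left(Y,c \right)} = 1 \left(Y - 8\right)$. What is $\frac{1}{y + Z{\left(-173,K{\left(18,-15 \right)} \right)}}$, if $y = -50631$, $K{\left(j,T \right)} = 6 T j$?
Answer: $- \frac{1}{50812} \approx -1.968 \cdot 10^{-5}$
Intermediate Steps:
$K{\left(j,T \right)} = 6 T j$
$Z{\left(Y,c \right)} = -8 + Y$ ($Z{\left(Y,c \right)} = 1 \left(-8 + Y\right) = -8 + Y$)
$\frac{1}{y + Z{\left(-173,K{\left(18,-15 \right)} \right)}} = \frac{1}{-50631 - 181} = \frac{1}{-50812} = - \frac{1}{50812}$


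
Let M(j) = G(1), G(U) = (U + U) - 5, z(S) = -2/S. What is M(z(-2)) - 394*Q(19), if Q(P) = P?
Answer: -7489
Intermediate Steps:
G(U) = -5 + 2*U (G(U) = 2*U - 5 = -5 + 2*U)
M(j) = -3 (M(j) = -5 + 2*1 = -5 + 2 = -3)
M(z(-2)) - 394*Q(19) = -3 - 394*19 = -3 - 7486 = -7489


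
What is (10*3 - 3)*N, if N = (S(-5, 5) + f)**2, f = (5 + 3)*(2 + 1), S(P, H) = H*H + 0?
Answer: 64827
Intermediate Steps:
S(P, H) = H**2 (S(P, H) = H**2 + 0 = H**2)
f = 24 (f = 8*3 = 24)
N = 2401 (N = (5**2 + 24)**2 = (25 + 24)**2 = 49**2 = 2401)
(10*3 - 3)*N = (10*3 - 3)*2401 = (30 - 3)*2401 = 27*2401 = 64827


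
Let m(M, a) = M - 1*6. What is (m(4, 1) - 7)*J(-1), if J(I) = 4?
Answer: -36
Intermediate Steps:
m(M, a) = -6 + M (m(M, a) = M - 6 = -6 + M)
(m(4, 1) - 7)*J(-1) = ((-6 + 4) - 7)*4 = (-2 - 7)*4 = -9*4 = -36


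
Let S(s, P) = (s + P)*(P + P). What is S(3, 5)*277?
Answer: 22160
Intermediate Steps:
S(s, P) = 2*P*(P + s) (S(s, P) = (P + s)*(2*P) = 2*P*(P + s))
S(3, 5)*277 = (2*5*(5 + 3))*277 = (2*5*8)*277 = 80*277 = 22160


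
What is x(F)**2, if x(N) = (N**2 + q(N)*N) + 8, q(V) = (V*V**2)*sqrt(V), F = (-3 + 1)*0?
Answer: 64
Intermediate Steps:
F = 0 (F = -2*0 = 0)
q(V) = V**(7/2) (q(V) = V**3*sqrt(V) = V**(7/2))
x(N) = 8 + N**2 + N**(9/2) (x(N) = (N**2 + N**(7/2)*N) + 8 = (N**2 + N**(9/2)) + 8 = 8 + N**2 + N**(9/2))
x(F)**2 = (8 + 0**2 + 0**(9/2))**2 = (8 + 0 + 0)**2 = 8**2 = 64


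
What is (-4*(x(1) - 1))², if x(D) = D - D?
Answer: 16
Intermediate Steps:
x(D) = 0
(-4*(x(1) - 1))² = (-4*(0 - 1))² = (-4*(-1))² = 4² = 16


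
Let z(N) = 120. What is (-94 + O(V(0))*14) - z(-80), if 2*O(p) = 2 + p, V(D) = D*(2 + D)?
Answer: -200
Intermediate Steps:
O(p) = 1 + p/2 (O(p) = (2 + p)/2 = 1 + p/2)
(-94 + O(V(0))*14) - z(-80) = (-94 + (1 + (0*(2 + 0))/2)*14) - 1*120 = (-94 + (1 + (0*2)/2)*14) - 120 = (-94 + (1 + (1/2)*0)*14) - 120 = (-94 + (1 + 0)*14) - 120 = (-94 + 1*14) - 120 = (-94 + 14) - 120 = -80 - 120 = -200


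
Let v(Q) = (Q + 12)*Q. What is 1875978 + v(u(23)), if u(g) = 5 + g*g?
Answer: 2167542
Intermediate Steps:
u(g) = 5 + g²
v(Q) = Q*(12 + Q) (v(Q) = (12 + Q)*Q = Q*(12 + Q))
1875978 + v(u(23)) = 1875978 + (5 + 23²)*(12 + (5 + 23²)) = 1875978 + (5 + 529)*(12 + (5 + 529)) = 1875978 + 534*(12 + 534) = 1875978 + 534*546 = 1875978 + 291564 = 2167542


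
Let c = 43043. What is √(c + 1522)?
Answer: √44565 ≈ 211.10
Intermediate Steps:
√(c + 1522) = √(43043 + 1522) = √44565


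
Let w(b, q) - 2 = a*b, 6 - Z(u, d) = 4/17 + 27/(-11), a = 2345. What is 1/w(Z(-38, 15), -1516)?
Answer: 187/3604639 ≈ 5.1878e-5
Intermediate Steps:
Z(u, d) = 1537/187 (Z(u, d) = 6 - (4/17 + 27/(-11)) = 6 - (4*(1/17) + 27*(-1/11)) = 6 - (4/17 - 27/11) = 6 - 1*(-415/187) = 6 + 415/187 = 1537/187)
w(b, q) = 2 + 2345*b
1/w(Z(-38, 15), -1516) = 1/(2 + 2345*(1537/187)) = 1/(2 + 3604265/187) = 1/(3604639/187) = 187/3604639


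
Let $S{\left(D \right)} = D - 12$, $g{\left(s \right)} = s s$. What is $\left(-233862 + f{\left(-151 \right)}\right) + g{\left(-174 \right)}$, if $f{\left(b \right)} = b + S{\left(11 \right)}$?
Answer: $-203738$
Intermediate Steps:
$g{\left(s \right)} = s^{2}$
$S{\left(D \right)} = -12 + D$ ($S{\left(D \right)} = D - 12 = -12 + D$)
$f{\left(b \right)} = -1 + b$ ($f{\left(b \right)} = b + \left(-12 + 11\right) = b - 1 = -1 + b$)
$\left(-233862 + f{\left(-151 \right)}\right) + g{\left(-174 \right)} = \left(-233862 - 152\right) + \left(-174\right)^{2} = \left(-233862 - 152\right) + 30276 = -234014 + 30276 = -203738$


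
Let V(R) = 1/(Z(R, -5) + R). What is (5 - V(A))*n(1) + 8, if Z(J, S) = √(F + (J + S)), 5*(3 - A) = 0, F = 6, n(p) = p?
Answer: 64/5 ≈ 12.800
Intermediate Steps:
A = 3 (A = 3 - ⅕*0 = 3 + 0 = 3)
Z(J, S) = √(6 + J + S) (Z(J, S) = √(6 + (J + S)) = √(6 + J + S))
V(R) = 1/(R + √(1 + R)) (V(R) = 1/(√(6 + R - 5) + R) = 1/(√(1 + R) + R) = 1/(R + √(1 + R)))
(5 - V(A))*n(1) + 8 = (5 - 1/(3 + √(1 + 3)))*1 + 8 = (5 - 1/(3 + √4))*1 + 8 = (5 - 1/(3 + 2))*1 + 8 = (5 - 1/5)*1 + 8 = (5 - 1*⅕)*1 + 8 = (5 - ⅕)*1 + 8 = (24/5)*1 + 8 = 24/5 + 8 = 64/5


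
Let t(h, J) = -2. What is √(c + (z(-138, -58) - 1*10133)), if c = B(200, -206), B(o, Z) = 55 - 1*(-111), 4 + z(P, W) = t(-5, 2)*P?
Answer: I*√9695 ≈ 98.463*I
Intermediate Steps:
z(P, W) = -4 - 2*P
B(o, Z) = 166 (B(o, Z) = 55 + 111 = 166)
c = 166
√(c + (z(-138, -58) - 1*10133)) = √(166 + ((-4 - 2*(-138)) - 1*10133)) = √(166 + ((-4 + 276) - 10133)) = √(166 + (272 - 10133)) = √(166 - 9861) = √(-9695) = I*√9695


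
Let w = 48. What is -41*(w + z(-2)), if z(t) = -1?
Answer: -1927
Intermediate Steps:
-41*(w + z(-2)) = -41*(48 - 1) = -41*47 = -1927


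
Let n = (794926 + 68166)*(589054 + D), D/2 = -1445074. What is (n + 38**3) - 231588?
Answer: -1986055999364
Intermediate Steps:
D = -2890148 (D = 2*(-1445074) = -2890148)
n = -1986055822648 (n = (794926 + 68166)*(589054 - 2890148) = 863092*(-2301094) = -1986055822648)
(n + 38**3) - 231588 = (-1986055822648 + 38**3) - 231588 = (-1986055822648 + 54872) - 231588 = -1986055767776 - 231588 = -1986055999364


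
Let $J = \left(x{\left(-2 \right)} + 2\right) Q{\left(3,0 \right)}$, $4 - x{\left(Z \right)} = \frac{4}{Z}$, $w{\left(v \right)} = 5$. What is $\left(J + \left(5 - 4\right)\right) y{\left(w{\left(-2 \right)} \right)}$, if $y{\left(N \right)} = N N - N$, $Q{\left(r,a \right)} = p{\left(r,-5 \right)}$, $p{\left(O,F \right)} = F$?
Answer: $-780$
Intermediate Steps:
$Q{\left(r,a \right)} = -5$
$x{\left(Z \right)} = 4 - \frac{4}{Z}$
$J = -40$ ($J = \left(\left(4 - \frac{4}{-2}\right) + 2\right) \left(-5\right) = \left(\left(4 - -2\right) + 2\right) \left(-5\right) = \left(\left(4 + 2\right) + 2\right) \left(-5\right) = \left(6 + 2\right) \left(-5\right) = 8 \left(-5\right) = -40$)
$y{\left(N \right)} = N^{2} - N$
$\left(J + \left(5 - 4\right)\right) y{\left(w{\left(-2 \right)} \right)} = \left(-40 + \left(5 - 4\right)\right) 5 \left(-1 + 5\right) = \left(-40 + 1\right) 5 \cdot 4 = \left(-39\right) 20 = -780$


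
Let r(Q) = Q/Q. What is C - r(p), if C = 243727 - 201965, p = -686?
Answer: 41761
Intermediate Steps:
r(Q) = 1
C = 41762
C - r(p) = 41762 - 1*1 = 41762 - 1 = 41761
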